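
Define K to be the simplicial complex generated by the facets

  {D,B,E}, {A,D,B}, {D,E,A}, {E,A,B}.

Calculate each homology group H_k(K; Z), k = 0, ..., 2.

We work with the vertex ordering A < B < D < E. The simplices of K, each written with vertices in increasing order, are:

  0-simplices (4): A, B, D, E
  1-simplices (6): AB, AD, AE, BD, BE, DE
  2-simplices (4): ABD, ABE, ADE, BDE

giving chain groups C_0 ≅ Z^4, C_1 ≅ Z^6, C_2 ≅ Z^4.

∂_1: C_1 → C_0 is given by ∂[p,q] = [q] − [p].
This gives a 4×6 integer matrix of rank 3; reducing to Smith normal form yields diagonal entries (1,1,1).

The boundary map ∂_2: C_2 → C_1 acts by ∂[p,q,r] = [q,r] − [p,r] + [p,q]. For instance
  ∂ADE = DE − AE + AD,
  ∂ABD = BD − AD + AB.
The resulting 6×4 matrix has rank 3, and its Smith normal form has invariant factors (1,1,1).

Now H_k = ker ∂_k / im ∂_{k+1}, so:

  H_0: rank C_0 − rank ∂_1 = 4 − 3 = 1, and the invariant factors of ∂_1 are all 1, so H_0 = Z.
  H_1: rank ker ∂_1 − rank ∂_2 = (6 − 3) − 3 = 0, and the invariant factors of ∂_2 are all 1, so H_1 = 0.
  H_2: rank ker ∂_2 − rank ∂_3 = (4 − 3) − 0 = 1, and there is no ∂_3, so H_2 = Z.

H_0 ≅ Z,  H_1 = 0,  H_2 ≅ Z.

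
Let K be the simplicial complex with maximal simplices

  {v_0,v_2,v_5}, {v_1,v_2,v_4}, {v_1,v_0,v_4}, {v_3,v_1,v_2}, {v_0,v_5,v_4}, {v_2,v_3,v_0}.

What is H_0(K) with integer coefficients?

H_0 = Z.

Order the vertices as v_0 < v_1 < v_2 < v_3 < v_4 < v_5. Listing each simplex with vertices in this order, K has dimension 2 with simplices:

  0-simplices (6): [v_0], [v_1], [v_2], [v_3], [v_4], [v_5]
  1-simplices (12): [v_0,v_1], [v_0,v_2], [v_0,v_3], [v_0,v_4], [v_0,v_5], [v_1,v_2], [v_1,v_3], [v_1,v_4], [v_2,v_3], [v_2,v_4], [v_2,v_5], [v_4,v_5]
  2-simplices (6): [v_0,v_1,v_4], [v_0,v_2,v_3], [v_0,v_2,v_5], [v_0,v_4,v_5], [v_1,v_2,v_3], [v_1,v_2,v_4]

Hence C_0 ≅ Z^6, C_1 ≅ Z^12, C_2 ≅ Z^6.

∂_1: C_1 → C_0 is given by ∂[p,q] = [q] − [p]. For instance
  ∂[v_1,v_2] = [v_2] − [v_1].
This gives a 6×12 integer matrix of rank 5; reducing to Smith normal form yields diagonal entries (1,1,1,1,1).

Boundary ∂_2: C_2 → C_1 maps a triangle to the signed sum of its edges. For instance
  ∂[v_0,v_4,v_5] = [v_4,v_5] − [v_0,v_5] + [v_0,v_4],
  ∂[v_0,v_2,v_3] = [v_2,v_3] − [v_0,v_3] + [v_0,v_2].
This gives a 12×6 integer matrix of rank 6; reducing to Smith normal form yields diagonal entries (1,1,1,1,1,1).

Reading off H_k = ker ∂_k / im ∂_{k+1}:

  H_0: rank C_0 − rank ∂_1 = 6 − 5 = 1, and the invariant factors of ∂_1 are all 1, so H_0 = Z.

(K is a triangulation of the cylinder S^1 x I.)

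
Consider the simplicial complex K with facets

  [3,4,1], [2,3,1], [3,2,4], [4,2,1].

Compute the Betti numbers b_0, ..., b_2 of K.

Take the total order 1 < 2 < 3 < 4 on the vertex set. Then K (dimension 2) consists of the simplices:

  0-simplices (4): [1], [2], [3], [4]
  1-simplices (6): [1,2], [1,3], [1,4], [2,3], [2,4], [3,4]
  2-simplices (4): [1,2,3], [1,2,4], [1,3,4], [2,3,4]

so the chain groups are C_0 ≅ Z^4, C_1 ≅ Z^6, C_2 ≅ Z^4.

∂_1: C_1 → C_0 sends each edge [p,q] (with p < q) to q − p. For instance
  ∂[3,4] = [4] − [3].
This gives a 4×6 integer matrix of rank 3; reducing to Smith normal form yields diagonal entries (1,1,1).

∂_2: C_2 → C_1 acts by ∂[p,q,r] = [q,r] − [p,r] + [p,q]. For instance
  ∂[1,3,4] = [3,4] − [1,4] + [1,3],
  ∂[1,2,4] = [2,4] − [1,4] + [1,2].
As a 6×4 matrix over Z this has rank 3, with invariant factors (1,1,1).

Computing H_k = (kernel of ∂_k) / (image of ∂_{k+1}):

  H_0: rank C_0 − rank ∂_1 = 4 − 3 = 1, and the invariant factors of ∂_1 are all 1, so H_0 = Z.
  H_1: rank ker ∂_1 − rank ∂_2 = (6 − 3) − 3 = 0, and the invariant factors of ∂_2 are all 1, so H_1 = 0.
  H_2: rank ker ∂_2 − rank ∂_3 = (4 − 3) − 0 = 1, and there is no ∂_3, so H_2 = Z.

Hence the Betti numbers are b_0 = 1, b_1 = 0, b_2 = 1.

b_0 = 1, b_1 = 0, b_2 = 1.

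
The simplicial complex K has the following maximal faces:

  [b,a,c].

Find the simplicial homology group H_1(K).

K has 3 vertices, 3 edges, 1 triangle.
rank ∂_1 = 2, rank ∂_2 = 1 ⇒ b_1 = 3 − 2 − 1 = 0; all invariant factors of ∂_2 are 1 so no torsion. So H_1 ≅ 0.

H_1 = 0.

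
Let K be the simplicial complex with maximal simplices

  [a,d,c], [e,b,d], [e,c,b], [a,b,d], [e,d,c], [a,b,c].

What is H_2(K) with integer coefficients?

Order the vertices as a < b < c < d < e. Listing each simplex with vertices in this order, K has dimension 2 with simplices:

  0-simplices (5): a, b, c, d, e
  1-simplices (9): ab, ac, ad, bc, bd, be, cd, ce, de
  2-simplices (6): abc, abd, acd, bce, bde, cde

so the chain groups are C_0 ≅ Z^5, C_1 ≅ Z^9, C_2 ≅ Z^6.

∂_1: C_1 → C_0 sends each edge [p,q] (with p < q) to q − p.
As a 5×9 matrix over Z this has rank 4, with invariant factors (1,1,1,1).

∂_2: C_2 → C_1 acts by ∂[p,q,r] = [q,r] − [p,r] + [p,q]. For instance
  ∂abd = bd − ad + ab,
  ∂bce = ce − be + bc.
As a 9×6 matrix over Z this has rank 5, with invariant factors (1,1,1,1,1).

From H_k ≅ ker(∂_k) / im(∂_{k+1}) we obtain:

  H_2: rank ker ∂_2 − rank ∂_3 = (6 − 5) − 0 = 1, and there is no ∂_3, so H_2 = Z.

(K is a triangulation of the 2-sphere S^2.)

H_2 ≅ Z.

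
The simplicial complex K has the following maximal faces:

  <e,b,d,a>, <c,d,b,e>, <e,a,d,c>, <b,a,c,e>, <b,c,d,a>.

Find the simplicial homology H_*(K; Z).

Fix the vertex order a < b < c < d < e and write every simplex with vertices in increasing order. Then dim K = 3 and the simplices of K are:

  0-simplices (5): a, b, c, d, e
  1-simplices (10): ab, ac, ad, ae, bc, bd, be, cd, ce, de
  2-simplices (10): abc, abd, abe, acd, ace, ade, bcd, bce, bde, cde
  3-simplices (5): abcd, abce, abde, acde, bcde

so the chain groups are C_0 ≅ Z^5, C_1 ≅ Z^10, C_2 ≅ Z^10, C_3 ≅ Z^5.

∂_1: C_1 → C_0 is given by ∂[p,q] = [q] − [p].
As a 5×10 matrix over Z this has rank 4, with invariant factors (1,1,1,1).

The boundary map ∂_2: C_2 → C_1 maps a triangle to the signed sum of its edges. For instance
  ∂bde = de − be + bd,
  ∂ace = ce − ae + ac.
This gives a 10×10 integer matrix of rank 6; reducing to Smith normal form yields diagonal entries (1,1,1,1,1,1).

∂_3: C_3 → C_2 sends each 3-simplex σ to the alternating sum Σ_i (−1)^i (σ with its i-th vertex removed). For instance
  ∂abcd = bcd − acd + abd − abc,
  ∂bcde = cde − bde + bce − bcd.
This gives a 10×5 integer matrix of rank 4; reducing to Smith normal form yields diagonal entries (1,1,1,1).

From H_k ≅ ker(∂_k) / im(∂_{k+1}) we obtain:

  H_0: rank C_0 − rank ∂_1 = 5 − 4 = 1, and the invariant factors of ∂_1 are all 1, so H_0 ≅ Z.
  H_1: rank ker ∂_1 − rank ∂_2 = (10 − 4) − 6 = 0, and the invariant factors of ∂_2 are all 1, so H_1 ≅ 0.
  H_2: rank ker ∂_2 − rank ∂_3 = (10 − 6) − 4 = 0, and the invariant factors of ∂_3 are all 1, so H_2 ≅ 0.
  H_3: rank ker ∂_3 − rank ∂_4 = (5 − 4) − 0 = 1, and there is no ∂_4, so H_3 ≅ Z.

H_0 = Z,  H_1 = 0,  H_2 = 0,  H_3 = Z.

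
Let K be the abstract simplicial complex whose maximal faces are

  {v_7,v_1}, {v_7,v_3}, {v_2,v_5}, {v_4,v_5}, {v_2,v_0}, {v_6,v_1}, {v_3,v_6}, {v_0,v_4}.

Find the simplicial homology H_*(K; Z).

K has 8 vertices, 8 edges.
rank ∂_0 = 0, rank ∂_1 = 6 ⇒ b_0 = 8 − 0 − 6 = 2; all invariant factors of ∂_1 are 1 so no torsion. So H_0 ≅ Z^2.
rank ∂_1 = 6, rank ∂_2 = 0 ⇒ b_1 = 8 − 6 − 0 = 2. So H_1 ≅ Z^2.

H_0 ≅ Z^2,  H_1 ≅ Z^2.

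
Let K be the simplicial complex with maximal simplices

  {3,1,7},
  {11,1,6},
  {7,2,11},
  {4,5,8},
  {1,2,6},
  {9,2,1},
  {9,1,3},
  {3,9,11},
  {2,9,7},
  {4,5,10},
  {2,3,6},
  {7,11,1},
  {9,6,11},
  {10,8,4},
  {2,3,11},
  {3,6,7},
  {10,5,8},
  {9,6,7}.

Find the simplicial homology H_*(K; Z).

H_0 = Z^2,  H_1 = Z^2,  H_2 = Z^2.

Fix the vertex order 1 < 2 < 3 < 4 < 5 < 6 < 7 < 8 < 9 < 10 < 11 and write every simplex with vertices in increasing order. Then dim K = 2 and the simplices of K are:

  0-simplices (11): [1], [2], [3], [4], [5], [6], [7], [8], [9], [10], [11]
  1-simplices (27): (27 of them)
  2-simplices (18): (18 of them)

giving chain groups C_0 ≅ Z^11, C_1 ≅ Z^27, C_2 ≅ Z^18.

The boundary map ∂_1: C_1 → C_0 maps an edge to its endpoints' difference, ∂[p,q] = q − p. For instance
  ∂[7,11] = [11] − [7].
The 11×27 boundary matrix has rank 9 and Smith normal form diag(1,1,1,1,1,1,1,1,1).

The boundary map ∂_2: C_2 → C_1 sends each 2-simplex [p,q,r] to [q,r] − [p,r] + [p,q]. For instance
  ∂[1,3,9] = [3,9] − [1,9] + [1,3],
  ∂[1,2,6] = [2,6] − [1,6] + [1,2].
This gives a 27×18 integer matrix of rank 16; reducing to Smith normal form yields diagonal entries (1,1,1,1,1,1,1,1,1,1,1,1,1,1,1,1).

Computing H_k = (kernel of ∂_k) / (image of ∂_{k+1}):

  H_0: rank C_0 − rank ∂_1 = 11 − 9 = 2, and the invariant factors of ∂_1 are all 1, so H_0 = Z^2.
  H_1: rank ker ∂_1 − rank ∂_2 = (27 − 9) − 16 = 2, and the invariant factors of ∂_2 are all 1, so H_1 = Z^2.
  H_2: rank ker ∂_2 − rank ∂_3 = (18 − 16) − 0 = 2, and there is no ∂_3, so H_2 = Z^2.

As a check, the Euler characteristic is 11 − 27 + 18 = 2, which agrees with 2 − 2 + 2 = 2.
(K is a triangulation of the disjoint union of the 2-sphere S^2 and the torus T^2.)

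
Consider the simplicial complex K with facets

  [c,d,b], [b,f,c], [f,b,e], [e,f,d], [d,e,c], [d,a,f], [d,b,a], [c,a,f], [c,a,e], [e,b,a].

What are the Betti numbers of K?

Take the total order a < b < c < d < e < f on the vertex set. Then K (dimension 2) consists of the simplices:

  0-simplices (6): a, b, c, d, e, f
  1-simplices (15): ab, ac, ad, ae, af, bc, bd, be, bf, cd, ce, cf, de, df, ef
  2-simplices (10): abd, abe, ace, acf, adf, bcd, bcf, bef, cde, def

so the chain groups are C_0 ≅ Z^6, C_1 ≅ Z^15, C_2 ≅ Z^10.

Boundary ∂_1: C_1 → C_0 is given by ∂[p,q] = [q] − [p]. For instance
  ∂af = f − a.
As a 6×15 matrix over Z this has rank 5, with invariant factors (1,1,1,1,1).

∂_2: C_2 → C_1 acts by ∂[p,q,r] = [q,r] − [p,r] + [p,q]. For instance
  ∂cde = de − ce + cd,
  ∂abe = be − ae + ab.
The 15×10 boundary matrix has rank 10 and Smith normal form diag(1,1,1,1,1,1,1,1,1,2).

Reading off H_k = ker ∂_k / im ∂_{k+1}:

  H_0: rank C_0 − rank ∂_1 = 6 − 5 = 1, and the invariant factors of ∂_1 are all 1, so H_0 = Z.
  H_1: rank ker ∂_1 − rank ∂_2 = (15 − 5) − 10 = 0, and ∂_2 has invariant factor 2 > 1, so H_1 = Z/2.
  H_2: rank ker ∂_2 − rank ∂_3 = (10 − 10) − 0 = 0, and there is no ∂_3, so H_2 = 0.

Hence the Betti numbers are b_0 = 1, b_1 = 0, b_2 = 0.

b_0 = 1, b_1 = 0, b_2 = 0.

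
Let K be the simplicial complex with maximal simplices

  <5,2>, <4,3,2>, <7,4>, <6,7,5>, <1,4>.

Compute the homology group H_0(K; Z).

Order the vertices as 1 < 2 < 3 < 4 < 5 < 6 < 7. Listing each simplex with vertices in this order, K has dimension 2 with simplices:

  0-simplices (7): [1], [2], [3], [4], [5], [6], [7]
  1-simplices (9): [1,4], [2,3], [2,4], [2,5], [3,4], [4,7], [5,6], [5,7], [6,7]
  2-simplices (2): [2,3,4], [5,6,7]

Hence C_0 ≅ Z^7, C_1 ≅ Z^9, C_2 ≅ Z^2.

∂_1: C_1 → C_0 sends each edge [p,q] (with p < q) to q − p.
This gives a 7×9 integer matrix of rank 6; reducing to Smith normal form yields diagonal entries (1,1,1,1,1,1).

∂_2: C_2 → C_1 acts by ∂[p,q,r] = [q,r] − [p,r] + [p,q]. For instance
  ∂[5,6,7] = [6,7] − [5,7] + [5,6],
  ∂[2,3,4] = [3,4] − [2,4] + [2,3].
As a 9×2 matrix over Z this has rank 2, with invariant factors (1,1).

Reading off H_k = ker ∂_k / im ∂_{k+1}:

  H_0: rank C_0 − rank ∂_1 = 7 − 6 = 1, and the invariant factors of ∂_1 are all 1, so H_0 ≅ Z.

H_0 = Z.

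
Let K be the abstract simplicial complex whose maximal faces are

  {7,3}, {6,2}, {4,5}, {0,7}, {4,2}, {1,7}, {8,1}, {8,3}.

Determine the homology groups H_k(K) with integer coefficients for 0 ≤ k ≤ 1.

H_0 ≅ Z^2,  H_1 ≅ Z.

Take the total order 0 < 1 < 2 < 3 < 4 < 5 < 6 < 7 < 8 on the vertex set. Then K (dimension 1) consists of the simplices:

  0-simplices (9): [0], [1], [2], [3], [4], [5], [6], [7], [8]
  1-simplices (8): [0,7], [1,7], [1,8], [2,4], [2,6], [3,7], [3,8], [4,5]

giving chain groups C_0 ≅ Z^9, C_1 ≅ Z^8.

∂_1: C_1 → C_0 sends each edge [p,q] (with p < q) to q − p.
As a 9×8 matrix over Z this has rank 7, with invariant factors (1,1,1,1,1,1,1).

Now H_k = ker ∂_k / im ∂_{k+1}, so:

  H_0: rank C_0 − rank ∂_1 = 9 − 7 = 2, and the invariant factors of ∂_1 are all 1, so H_0 = Z^2.
  H_1: rank ker ∂_1 − rank ∂_2 = (8 − 7) − 0 = 1, and there is no ∂_2, so H_1 = Z.

As a check, the Euler characteristic is 9 − 8 = 1, which agrees with 2 − 1 = 1.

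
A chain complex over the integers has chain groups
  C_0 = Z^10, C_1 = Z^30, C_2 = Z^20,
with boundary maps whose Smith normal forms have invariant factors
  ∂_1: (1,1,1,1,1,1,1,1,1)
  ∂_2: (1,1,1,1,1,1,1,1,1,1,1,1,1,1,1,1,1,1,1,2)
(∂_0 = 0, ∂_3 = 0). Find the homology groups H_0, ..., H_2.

H_0: b_0 = 10 − 0 − 9 = 1; torsion from ∂_1 factors > 1: none. So H_0 = Z.
H_1: b_1 = 30 − 9 − 20 = 1; torsion from ∂_2 factors > 1: [2]. So H_1 = Z ⊕ Z/2.
H_2: b_2 = 20 − 20 − 0 = 0; torsion from ∂_3 factors > 1: none. So H_2 = 0.

H_0 = Z,  H_1 = Z ⊕ Z/2,  H_2 = 0.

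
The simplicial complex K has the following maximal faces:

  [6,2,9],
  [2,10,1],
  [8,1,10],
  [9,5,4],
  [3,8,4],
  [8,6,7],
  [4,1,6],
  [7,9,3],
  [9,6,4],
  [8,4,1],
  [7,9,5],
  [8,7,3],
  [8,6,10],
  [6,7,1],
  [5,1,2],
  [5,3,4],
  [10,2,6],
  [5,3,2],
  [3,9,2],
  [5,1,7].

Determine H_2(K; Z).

H_2 = 0.

K has 10 vertices, 30 edges, 20 triangles.
rank ∂_2 = 20, rank ∂_3 = 0 ⇒ b_2 = 20 − 20 − 0 = 0. So H_2 = 0.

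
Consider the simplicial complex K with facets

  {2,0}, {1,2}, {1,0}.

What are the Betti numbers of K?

We work with the vertex ordering 0 < 1 < 2. The simplices of K, each written with vertices in increasing order, are:

  0-simplices (3): [0], [1], [2]
  1-simplices (3): [0,1], [0,2], [1,2]

so the chain groups are C_0 ≅ Z^3, C_1 ≅ Z^3.

∂_1: C_1 → C_0 sends each edge [p,q] (with p < q) to q − p. For instance
  ∂[0,1] = [1] − [0].
The 3×3 boundary matrix has rank 2 and Smith normal form diag(1,1).

From H_k ≅ ker(∂_k) / im(∂_{k+1}) we obtain:

  H_0: rank C_0 − rank ∂_1 = 3 − 2 = 1, and the invariant factors of ∂_1 are all 1, so H_0 = Z.
  H_1: rank ker ∂_1 − rank ∂_2 = (3 − 2) − 0 = 1, and there is no ∂_2, so H_1 = Z.

As a check, the Euler characteristic is 3 − 3 = 0, which agrees with 1 − 1 = 0.

Hence the Betti numbers are b_0 = 1, b_1 = 1.

b_0 = 1, b_1 = 1.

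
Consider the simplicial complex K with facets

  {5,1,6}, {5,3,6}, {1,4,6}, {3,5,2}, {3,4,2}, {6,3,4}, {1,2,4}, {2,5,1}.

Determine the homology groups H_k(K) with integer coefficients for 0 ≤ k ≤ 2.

H_0 = Z,  H_1 = 0,  H_2 = Z.

Fix the vertex order 1 < 2 < 3 < 4 < 5 < 6 and write every simplex with vertices in increasing order. Then dim K = 2 and the simplices of K are:

  0-simplices (6): [1], [2], [3], [4], [5], [6]
  1-simplices (12): [1,2], [1,4], [1,5], [1,6], [2,3], [2,4], [2,5], [3,4], [3,5], [3,6], [4,6], [5,6]
  2-simplices (8): [1,2,4], [1,2,5], [1,4,6], [1,5,6], [2,3,4], [2,3,5], [3,4,6], [3,5,6]

giving chain groups C_0 ≅ Z^6, C_1 ≅ Z^12, C_2 ≅ Z^8.

The boundary map ∂_1: C_1 → C_0 is given by ∂[p,q] = [q] − [p].
The resulting 6×12 matrix has rank 5, and its Smith normal form has invariant factors (1,1,1,1,1).

∂_2: C_2 → C_1 acts by ∂[p,q,r] = [q,r] − [p,r] + [p,q]. For instance
  ∂[2,3,4] = [3,4] − [2,4] + [2,3],
  ∂[1,2,5] = [2,5] − [1,5] + [1,2].
The 12×8 boundary matrix has rank 7 and Smith normal form diag(1,1,1,1,1,1,1).

Now H_k = ker ∂_k / im ∂_{k+1}, so:

  H_0: rank C_0 − rank ∂_1 = 6 − 5 = 1, and the invariant factors of ∂_1 are all 1, so H_0 = Z.
  H_1: rank ker ∂_1 − rank ∂_2 = (12 − 5) − 7 = 0, and the invariant factors of ∂_2 are all 1, so H_1 = 0.
  H_2: rank ker ∂_2 − rank ∂_3 = (8 − 7) − 0 = 1, and there is no ∂_3, so H_2 = Z.

As a check, the Euler characteristic is 6 − 12 + 8 = 2, which agrees with 1 − 0 + 1 = 2.
(K is a triangulation of the 2-sphere S^2.)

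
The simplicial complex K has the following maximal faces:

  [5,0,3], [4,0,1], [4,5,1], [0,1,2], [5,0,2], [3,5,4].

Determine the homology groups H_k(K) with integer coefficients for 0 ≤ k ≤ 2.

Take the total order 0 < 1 < 2 < 3 < 4 < 5 on the vertex set. Then K (dimension 2) consists of the simplices:

  0-simplices (6): [0], [1], [2], [3], [4], [5]
  1-simplices (12): [0,1], [0,2], [0,3], [0,4], [0,5], [1,2], [1,4], [1,5], [2,5], [3,4], [3,5], [4,5]
  2-simplices (6): [0,1,2], [0,1,4], [0,2,5], [0,3,5], [1,4,5], [3,4,5]

giving chain groups C_0 ≅ Z^6, C_1 ≅ Z^12, C_2 ≅ Z^6.

∂_1: C_1 → C_0 maps an edge to its endpoints' difference, ∂[p,q] = q − p.
This gives a 6×12 integer matrix of rank 5; reducing to Smith normal form yields diagonal entries (1,1,1,1,1).

∂_2: C_2 → C_1 maps a triangle to the signed sum of its edges. For instance
  ∂[3,4,5] = [4,5] − [3,5] + [3,4],
  ∂[0,1,4] = [1,4] − [0,4] + [0,1].
The 12×6 boundary matrix has rank 6 and Smith normal form diag(1,1,1,1,1,1).

Now H_k = ker ∂_k / im ∂_{k+1}, so:

  H_0: rank C_0 − rank ∂_1 = 6 − 5 = 1, and the invariant factors of ∂_1 are all 1, so H_0 ≅ Z.
  H_1: rank ker ∂_1 − rank ∂_2 = (12 − 5) − 6 = 1, and the invariant factors of ∂_2 are all 1, so H_1 ≅ Z.
  H_2: rank ker ∂_2 − rank ∂_3 = (6 − 6) − 0 = 0, and there is no ∂_3, so H_2 ≅ 0.

As a check, the Euler characteristic is 6 − 12 + 6 = 0, which agrees with 1 − 1 + 0 = 0.

H_0 ≅ Z,  H_1 ≅ Z,  H_2 = 0.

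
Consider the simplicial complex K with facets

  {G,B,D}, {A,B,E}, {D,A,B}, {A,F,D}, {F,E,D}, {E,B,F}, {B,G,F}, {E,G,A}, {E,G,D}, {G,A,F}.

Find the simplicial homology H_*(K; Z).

We work with the vertex ordering A < B < D < E < F < G. The simplices of K, each written with vertices in increasing order, are:

  0-simplices (6): A, B, D, E, F, G
  1-simplices (15): AB, AD, AE, AF, AG, BD, BE, BF, BG, DE, DF, DG, EF, EG, FG
  2-simplices (10): ABD, ABE, ADF, AEG, AFG, BDG, BEF, BFG, DEF, DEG

giving chain groups C_0 ≅ Z^6, C_1 ≅ Z^15, C_2 ≅ Z^10.

Boundary ∂_1: C_1 → C_0 is given by ∂[p,q] = [q] − [p]. For instance
  ∂AB = B − A.
As a 6×15 matrix over Z this has rank 5, with invariant factors (1,1,1,1,1).

∂_2: C_2 → C_1 acts by ∂[p,q,r] = [q,r] − [p,r] + [p,q]. For instance
  ∂AEG = EG − AG + AE,
  ∂ABD = BD − AD + AB.
The resulting 15×10 matrix has rank 10, and its Smith normal form has invariant factors (1,1,1,1,1,1,1,1,1,2).

Reading off H_k = ker ∂_k / im ∂_{k+1}:

  H_0: rank C_0 − rank ∂_1 = 6 − 5 = 1, and the invariant factors of ∂_1 are all 1, so H_0 ≅ Z.
  H_1: rank ker ∂_1 − rank ∂_2 = (15 − 5) − 10 = 0, and ∂_2 has invariant factor 2 > 1, so H_1 ≅ Z/2.
  H_2: rank ker ∂_2 − rank ∂_3 = (10 − 10) − 0 = 0, and there is no ∂_3, so H_2 ≅ 0.

H_0 ≅ Z,  H_1 ≅ Z/2,  H_2 = 0.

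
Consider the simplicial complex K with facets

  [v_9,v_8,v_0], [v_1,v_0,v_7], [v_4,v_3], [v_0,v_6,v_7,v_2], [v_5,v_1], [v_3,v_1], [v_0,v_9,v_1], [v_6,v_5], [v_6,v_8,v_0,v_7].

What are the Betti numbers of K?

K has 10 vertices, 18 edges, 10 triangles, 2 3-simplices.
rank ∂_0 = 0, rank ∂_1 = 9 ⇒ b_0 = 10 − 0 − 9 = 1; all invariant factors of ∂_1 are 1 so no torsion. So H_0 ≅ Z.
rank ∂_1 = 9, rank ∂_2 = 8 ⇒ b_1 = 18 − 9 − 8 = 1; all invariant factors of ∂_2 are 1 so no torsion. So H_1 ≅ Z.
rank ∂_2 = 8, rank ∂_3 = 2 ⇒ b_2 = 10 − 8 − 2 = 0; all invariant factors of ∂_3 are 1 so no torsion. So H_2 ≅ 0.
rank ∂_3 = 2, rank ∂_4 = 0 ⇒ b_3 = 2 − 2 − 0 = 0. So H_3 ≅ 0.

b_0 = 1, b_1 = 1, b_2 = 0, b_3 = 0.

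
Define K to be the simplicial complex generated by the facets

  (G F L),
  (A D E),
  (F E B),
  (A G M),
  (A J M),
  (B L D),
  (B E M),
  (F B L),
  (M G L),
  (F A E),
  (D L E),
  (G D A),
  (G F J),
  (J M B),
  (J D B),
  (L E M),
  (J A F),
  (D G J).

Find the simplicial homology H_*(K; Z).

Order the vertices as A < B < D < E < F < G < J < L < M. Listing each simplex with vertices in this order, K has dimension 2 with simplices:

  0-simplices (9): A, B, D, E, F, G, J, L, M
  1-simplices (27): AD, AE, AF, AG, AJ, AM, BD, BE, BF, BJ, BL, BM, DE, DG, DJ, DL, EF, EL, EM, FG, FJ, FL, GJ, GL, GM, JM, LM
  2-simplices (18): ADE, ADG, AEF, AFJ, AGM, AJM, BDJ, BDL, BEF, BEM, BFL, BJM, DEL, DGJ, ELM, FGJ, FGL, GLM

giving chain groups C_0 ≅ Z^9, C_1 ≅ Z^27, C_2 ≅ Z^18.

Boundary ∂_1: C_1 → C_0 sends each edge [p,q] (with p < q) to q − p. For instance
  ∂AF = F − A.
As a 9×27 matrix over Z this has rank 8, with invariant factors (1,1,1,1,1,1,1,1).

The boundary map ∂_2: C_2 → C_1 maps a triangle to the signed sum of its edges. For instance
  ∂BFL = FL − BL + BF,
  ∂AEF = EF − AF + AE.
The 27×18 boundary matrix has rank 18 and Smith normal form diag(1,1,1,1,1,1,1,1,1,1,1,1,1,1,1,1,1,2).

Reading off H_k = ker ∂_k / im ∂_{k+1}:

  H_0: rank C_0 − rank ∂_1 = 9 − 8 = 1, and the invariant factors of ∂_1 are all 1, so H_0 ≅ Z.
  H_1: rank ker ∂_1 − rank ∂_2 = (27 − 8) − 18 = 1, and ∂_2 has invariant factor 2 > 1, so H_1 ≅ Z ⊕ Z/2.
  H_2: rank ker ∂_2 − rank ∂_3 = (18 − 18) − 0 = 0, and there is no ∂_3, so H_2 ≅ 0.

As a check, the Euler characteristic is 9 − 27 + 18 = 0, which agrees with 1 − 1 + 0 = 0.
(K is a triangulation of the Klein bottle.)

H_0 ≅ Z,  H_1 ≅ Z ⊕ Z/2,  H_2 = 0.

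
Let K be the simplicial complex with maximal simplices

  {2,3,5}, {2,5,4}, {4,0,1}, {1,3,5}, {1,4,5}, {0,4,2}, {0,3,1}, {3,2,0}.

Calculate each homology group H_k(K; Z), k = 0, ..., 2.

H_0 = Z,  H_1 = 0,  H_2 = Z.

We work with the vertex ordering 0 < 1 < 2 < 3 < 4 < 5. The simplices of K, each written with vertices in increasing order, are:

  0-simplices (6): [0], [1], [2], [3], [4], [5]
  1-simplices (12): [0,1], [0,2], [0,3], [0,4], [1,3], [1,4], [1,5], [2,3], [2,4], [2,5], [3,5], [4,5]
  2-simplices (8): [0,1,3], [0,1,4], [0,2,3], [0,2,4], [1,3,5], [1,4,5], [2,3,5], [2,4,5]

Hence C_0 ≅ Z^6, C_1 ≅ Z^12, C_2 ≅ Z^8.

∂_1: C_1 → C_0 is given by ∂[p,q] = [q] − [p]. For instance
  ∂[0,1] = [1] − [0].
This gives a 6×12 integer matrix of rank 5; reducing to Smith normal form yields diagonal entries (1,1,1,1,1).

∂_2: C_2 → C_1 maps a triangle to the signed sum of its edges. For instance
  ∂[1,4,5] = [4,5] − [1,5] + [1,4],
  ∂[1,3,5] = [3,5] − [1,5] + [1,3].
The 12×8 boundary matrix has rank 7 and Smith normal form diag(1,1,1,1,1,1,1).

Computing H_k = (kernel of ∂_k) / (image of ∂_{k+1}):

  H_0: rank C_0 − rank ∂_1 = 6 − 5 = 1, and the invariant factors of ∂_1 are all 1, so H_0 = Z.
  H_1: rank ker ∂_1 − rank ∂_2 = (12 − 5) − 7 = 0, and the invariant factors of ∂_2 are all 1, so H_1 = 0.
  H_2: rank ker ∂_2 − rank ∂_3 = (8 − 7) − 0 = 1, and there is no ∂_3, so H_2 = Z.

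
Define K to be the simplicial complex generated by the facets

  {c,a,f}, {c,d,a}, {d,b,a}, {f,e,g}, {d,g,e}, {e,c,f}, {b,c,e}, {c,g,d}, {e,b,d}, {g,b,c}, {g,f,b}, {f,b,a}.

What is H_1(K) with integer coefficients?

We work with the vertex ordering a < b < c < d < e < f < g. The simplices of K, each written with vertices in increasing order, are:

  0-simplices (7): a, b, c, d, e, f, g
  1-simplices (18): ab, ac, ad, af, bc, bd, be, bf, bg, cd, ce, cf, cg, de, dg, ef, eg, fg
  2-simplices (12): abd, abf, acd, acf, bce, bcg, bde, bfg, cdg, cef, deg, efg

Hence C_0 ≅ Z^7, C_1 ≅ Z^18, C_2 ≅ Z^12.

The boundary map ∂_1: C_1 → C_0 is given by ∂[p,q] = [q] − [p]. For instance
  ∂af = f − a.
This gives a 7×18 integer matrix of rank 6; reducing to Smith normal form yields diagonal entries (1,1,1,1,1,1).

∂_2: C_2 → C_1 maps a triangle to the signed sum of its edges. For instance
  ∂abf = bf − af + ab,
  ∂acf = cf − af + ac.
The resulting 18×12 matrix has rank 12, and its Smith normal form has invariant factors (1,1,1,1,1,1,1,1,1,1,1,2).

Reading off H_k = ker ∂_k / im ∂_{k+1}:

  H_1: rank ker ∂_1 − rank ∂_2 = (18 − 6) − 12 = 0, and ∂_2 has invariant factor 2 > 1, so H_1 ≅ Z/2.

(K is a triangulation of the real projective plane RP^2.)

H_1 = Z/2.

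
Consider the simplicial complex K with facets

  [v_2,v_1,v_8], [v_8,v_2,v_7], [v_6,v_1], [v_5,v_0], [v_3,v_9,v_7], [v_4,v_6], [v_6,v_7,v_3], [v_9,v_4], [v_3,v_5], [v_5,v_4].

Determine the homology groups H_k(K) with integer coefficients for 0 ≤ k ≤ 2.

K has 10 vertices, 16 edges, 4 triangles.
rank ∂_0 = 0, rank ∂_1 = 9 ⇒ b_0 = 10 − 0 − 9 = 1; all invariant factors of ∂_1 are 1 so no torsion. So H_0 = Z.
rank ∂_1 = 9, rank ∂_2 = 4 ⇒ b_1 = 16 − 9 − 4 = 3; all invariant factors of ∂_2 are 1 so no torsion. So H_1 = Z^3.
rank ∂_2 = 4, rank ∂_3 = 0 ⇒ b_2 = 4 − 4 − 0 = 0. So H_2 = 0.

H_0 = Z,  H_1 = Z^3,  H_2 = 0.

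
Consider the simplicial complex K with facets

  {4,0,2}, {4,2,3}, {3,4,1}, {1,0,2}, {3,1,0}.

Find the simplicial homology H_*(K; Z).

H_0 = Z,  H_1 = Z,  H_2 = 0.

K has 5 vertices, 10 edges, 5 triangles.
rank ∂_0 = 0, rank ∂_1 = 4 ⇒ b_0 = 5 − 0 − 4 = 1; all invariant factors of ∂_1 are 1 so no torsion. So H_0 ≅ Z.
rank ∂_1 = 4, rank ∂_2 = 5 ⇒ b_1 = 10 − 4 − 5 = 1; all invariant factors of ∂_2 are 1 so no torsion. So H_1 ≅ Z.
rank ∂_2 = 5, rank ∂_3 = 0 ⇒ b_2 = 5 − 5 − 0 = 0. So H_2 ≅ 0.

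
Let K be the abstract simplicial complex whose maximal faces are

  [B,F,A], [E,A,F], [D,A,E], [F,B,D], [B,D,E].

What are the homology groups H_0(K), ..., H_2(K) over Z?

Take the total order A < B < D < E < F on the vertex set. Then K (dimension 2) consists of the simplices:

  0-simplices (5): A, B, D, E, F
  1-simplices (10): AB, AD, AE, AF, BD, BE, BF, DE, DF, EF
  2-simplices (5): ABF, ADE, AEF, BDE, BDF

so the chain groups are C_0 ≅ Z^5, C_1 ≅ Z^10, C_2 ≅ Z^5.

∂_1: C_1 → C_0 maps an edge to its endpoints' difference, ∂[p,q] = q − p.
The resulting 5×10 matrix has rank 4, and its Smith normal form has invariant factors (1,1,1,1).

Boundary ∂_2: C_2 → C_1 sends each 2-simplex [p,q,r] to [q,r] − [p,r] + [p,q]. For instance
  ∂AEF = EF − AF + AE,
  ∂BDE = DE − BE + BD.
The resulting 10×5 matrix has rank 5, and its Smith normal form has invariant factors (1,1,1,1,1).

Now H_k = ker ∂_k / im ∂_{k+1}, so:

  H_0: rank C_0 − rank ∂_1 = 5 − 4 = 1, and the invariant factors of ∂_1 are all 1, so H_0 ≅ Z.
  H_1: rank ker ∂_1 − rank ∂_2 = (10 − 4) − 5 = 1, and the invariant factors of ∂_2 are all 1, so H_1 ≅ Z.
  H_2: rank ker ∂_2 − rank ∂_3 = (5 − 5) − 0 = 0, and there is no ∂_3, so H_2 ≅ 0.

As a check, the Euler characteristic is 5 − 10 + 5 = 0, which agrees with 1 − 1 + 0 = 0.

H_0 ≅ Z,  H_1 ≅ Z,  H_2 = 0.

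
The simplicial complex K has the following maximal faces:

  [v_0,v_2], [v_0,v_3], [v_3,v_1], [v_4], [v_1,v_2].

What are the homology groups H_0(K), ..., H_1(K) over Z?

H_0 = Z^2,  H_1 = Z.

We work with the vertex ordering v_0 < v_1 < v_2 < v_3 < v_4. The simplices of K, each written with vertices in increasing order, are:

  0-simplices (5): [v_0], [v_1], [v_2], [v_3], [v_4]
  1-simplices (4): [v_0,v_2], [v_0,v_3], [v_1,v_2], [v_1,v_3]

Hence C_0 ≅ Z^5, C_1 ≅ Z^4.

Boundary ∂_1: C_1 → C_0 sends each edge [p,q] (with p < q) to q − p.
This gives a 5×4 integer matrix of rank 3; reducing to Smith normal form yields diagonal entries (1,1,1).

Reading off H_k = ker ∂_k / im ∂_{k+1}:

  H_0: rank C_0 − rank ∂_1 = 5 − 3 = 2, and the invariant factors of ∂_1 are all 1, so H_0 = Z^2.
  H_1: rank ker ∂_1 − rank ∂_2 = (4 − 3) − 0 = 1, and there is no ∂_2, so H_1 = Z.

As a check, the Euler characteristic is 5 − 4 = 1, which agrees with 2 − 1 = 1.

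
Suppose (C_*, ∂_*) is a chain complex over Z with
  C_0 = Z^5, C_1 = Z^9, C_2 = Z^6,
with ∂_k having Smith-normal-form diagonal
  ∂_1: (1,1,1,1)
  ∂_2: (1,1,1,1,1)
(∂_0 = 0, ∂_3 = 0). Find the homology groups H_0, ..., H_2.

H_0 = Z,  H_1 = 0,  H_2 = Z.

H_0: b_0 = 5 − 0 − 4 = 1; torsion from ∂_1 factors > 1: none. So H_0 = Z.
H_1: b_1 = 9 − 4 − 5 = 0; torsion from ∂_2 factors > 1: none. So H_1 = 0.
H_2: b_2 = 6 − 5 − 0 = 1; torsion from ∂_3 factors > 1: none. So H_2 = Z.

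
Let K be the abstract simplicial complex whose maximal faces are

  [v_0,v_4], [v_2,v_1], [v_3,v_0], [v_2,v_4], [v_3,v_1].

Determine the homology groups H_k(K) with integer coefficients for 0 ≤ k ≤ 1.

H_0 ≅ Z,  H_1 ≅ Z.

Fix the vertex order v_0 < v_1 < v_2 < v_3 < v_4 and write every simplex with vertices in increasing order. Then dim K = 1 and the simplices of K are:

  0-simplices (5): [v_0], [v_1], [v_2], [v_3], [v_4]
  1-simplices (5): [v_0,v_3], [v_0,v_4], [v_1,v_2], [v_1,v_3], [v_2,v_4]

Hence C_0 ≅ Z^5, C_1 ≅ Z^5.

Boundary ∂_1: C_1 → C_0 sends each edge [p,q] (with p < q) to q − p.
As a 5×5 matrix over Z this has rank 4, with invariant factors (1,1,1,1).

Reading off H_k = ker ∂_k / im ∂_{k+1}:

  H_0: rank C_0 − rank ∂_1 = 5 − 4 = 1, and the invariant factors of ∂_1 are all 1, so H_0 ≅ Z.
  H_1: rank ker ∂_1 − rank ∂_2 = (5 − 4) − 0 = 1, and there is no ∂_2, so H_1 ≅ Z.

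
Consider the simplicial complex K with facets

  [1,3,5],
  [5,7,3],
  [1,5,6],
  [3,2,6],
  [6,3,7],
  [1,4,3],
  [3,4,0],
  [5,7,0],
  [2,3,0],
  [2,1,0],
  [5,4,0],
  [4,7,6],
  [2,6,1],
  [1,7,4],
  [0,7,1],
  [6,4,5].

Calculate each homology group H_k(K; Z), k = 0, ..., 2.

Take the total order 0 < 1 < 2 < 3 < 4 < 5 < 6 < 7 on the vertex set. Then K (dimension 2) consists of the simplices:

  0-simplices (8): [0], [1], [2], [3], [4], [5], [6], [7]
  1-simplices (24): (24 of them)
  2-simplices (16): [0,1,2], [0,1,7], [0,2,3], [0,3,4], [0,4,5], [0,5,7], [1,2,6], [1,3,4], [1,3,5], [1,4,7], [1,5,6], [2,3,6], [3,5,7], [3,6,7], [4,5,6], [4,6,7]

giving chain groups C_0 ≅ Z^8, C_1 ≅ Z^24, C_2 ≅ Z^16.

Boundary ∂_1: C_1 → C_0 is given by ∂[p,q] = [q] − [p]. For instance
  ∂[1,5] = [5] − [1].
This gives a 8×24 integer matrix of rank 7; reducing to Smith normal form yields diagonal entries (1,1,1,1,1,1,1).

∂_2: C_2 → C_1 maps a triangle to the signed sum of its edges. For instance
  ∂[0,1,7] = [1,7] − [0,7] + [0,1],
  ∂[1,2,6] = [2,6] − [1,6] + [1,2].
The 24×16 boundary matrix has rank 15 and Smith normal form diag(1,1,1,1,1,1,1,1,1,1,1,1,1,1,1).

From H_k ≅ ker(∂_k) / im(∂_{k+1}) we obtain:

  H_0: rank C_0 − rank ∂_1 = 8 − 7 = 1, and the invariant factors of ∂_1 are all 1, so H_0 = Z.
  H_1: rank ker ∂_1 − rank ∂_2 = (24 − 7) − 15 = 2, and the invariant factors of ∂_2 are all 1, so H_1 = Z^2.
  H_2: rank ker ∂_2 − rank ∂_3 = (16 − 15) − 0 = 1, and there is no ∂_3, so H_2 = Z.

As a check, the Euler characteristic is 8 − 24 + 16 = 0, which agrees with 1 − 2 + 1 = 0.
(K is a triangulation of the torus T^2.)

H_0 = Z,  H_1 = Z^2,  H_2 = Z.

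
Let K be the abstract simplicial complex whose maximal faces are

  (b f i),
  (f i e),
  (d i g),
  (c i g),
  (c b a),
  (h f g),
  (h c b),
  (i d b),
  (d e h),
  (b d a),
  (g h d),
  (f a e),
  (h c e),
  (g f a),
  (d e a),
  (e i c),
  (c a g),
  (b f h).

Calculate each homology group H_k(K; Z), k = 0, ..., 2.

Take the total order a < b < c < d < e < f < g < h < i on the vertex set. Then K (dimension 2) consists of the simplices:

  0-simplices (9): a, b, c, d, e, f, g, h, i
  1-simplices (27): ab, ac, ad, ae, af, ag, bc, bd, bf, bh, bi, ce, cg, ch, ci, de, dg, dh, di, ef, eh, ei, fg, fh, fi, gh, gi
  2-simplices (18): abc, abd, acg, ade, aef, afg, bch, bdi, bfh, bfi, ceh, cei, cgi, deh, dgh, dgi, efi, fgh

so the chain groups are C_0 ≅ Z^9, C_1 ≅ Z^27, C_2 ≅ Z^18.

The boundary map ∂_1: C_1 → C_0 sends each edge [p,q] (with p < q) to q − p.
As a 9×27 matrix over Z this has rank 8, with invariant factors (1,1,1,1,1,1,1,1).

∂_2: C_2 → C_1 acts by ∂[p,q,r] = [q,r] − [p,r] + [p,q]. For instance
  ∂dgh = gh − dh + dg,
  ∂bdi = di − bi + bd.
The 27×18 boundary matrix has rank 17 and Smith normal form diag(1,1,1,1,1,1,1,1,1,1,1,1,1,1,1,1,1).

Now H_k = ker ∂_k / im ∂_{k+1}, so:

  H_0: rank C_0 − rank ∂_1 = 9 − 8 = 1, and the invariant factors of ∂_1 are all 1, so H_0 = Z.
  H_1: rank ker ∂_1 − rank ∂_2 = (27 − 8) − 17 = 2, and the invariant factors of ∂_2 are all 1, so H_1 = Z^2.
  H_2: rank ker ∂_2 − rank ∂_3 = (18 − 17) − 0 = 1, and there is no ∂_3, so H_2 = Z.

H_0 = Z,  H_1 = Z^2,  H_2 = Z.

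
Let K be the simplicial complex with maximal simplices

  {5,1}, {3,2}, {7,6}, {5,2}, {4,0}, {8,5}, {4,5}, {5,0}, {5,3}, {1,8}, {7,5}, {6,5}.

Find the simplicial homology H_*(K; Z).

H_0 ≅ Z,  H_1 ≅ Z^4.

Fix the vertex order 0 < 1 < 2 < 3 < 4 < 5 < 6 < 7 < 8 and write every simplex with vertices in increasing order. Then dim K = 1 and the simplices of K are:

  0-simplices (9): [0], [1], [2], [3], [4], [5], [6], [7], [8]
  1-simplices (12): [0,4], [0,5], [1,5], [1,8], [2,3], [2,5], [3,5], [4,5], [5,6], [5,7], [5,8], [6,7]

giving chain groups C_0 ≅ Z^9, C_1 ≅ Z^12.

The boundary map ∂_1: C_1 → C_0 is given by ∂[p,q] = [q] − [p]. For instance
  ∂[5,6] = [6] − [5].
This gives a 9×12 integer matrix of rank 8; reducing to Smith normal form yields diagonal entries (1,1,1,1,1,1,1,1).

From H_k ≅ ker(∂_k) / im(∂_{k+1}) we obtain:

  H_0: rank C_0 − rank ∂_1 = 9 − 8 = 1, and the invariant factors of ∂_1 are all 1, so H_0 = Z.
  H_1: rank ker ∂_1 − rank ∂_2 = (12 − 8) − 0 = 4, and there is no ∂_2, so H_1 = Z^4.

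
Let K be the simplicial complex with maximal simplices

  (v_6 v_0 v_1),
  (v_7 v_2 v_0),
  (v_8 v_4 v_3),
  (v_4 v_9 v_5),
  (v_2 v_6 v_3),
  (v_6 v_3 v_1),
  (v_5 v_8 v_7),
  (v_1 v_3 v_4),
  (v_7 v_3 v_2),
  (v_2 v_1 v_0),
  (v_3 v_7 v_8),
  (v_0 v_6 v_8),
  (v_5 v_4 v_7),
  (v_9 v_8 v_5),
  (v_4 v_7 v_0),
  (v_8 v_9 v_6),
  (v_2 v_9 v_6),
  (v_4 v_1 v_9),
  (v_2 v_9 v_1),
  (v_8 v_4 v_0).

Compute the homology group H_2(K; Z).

Take the total order v_0 < v_1 < v_2 < v_3 < v_4 < v_5 < v_6 < v_7 < v_8 < v_9 on the vertex set. Then K (dimension 2) consists of the simplices:

  0-simplices (10): [v_0], [v_1], [v_2], [v_3], [v_4], [v_5], [v_6], [v_7], [v_8], [v_9]
  1-simplices (30): (30 of them)
  2-simplices (20): (20 of them)

giving chain groups C_0 ≅ Z^10, C_1 ≅ Z^30, C_2 ≅ Z^20.

∂_1: C_1 → C_0 sends each edge [p,q] (with p < q) to q − p. For instance
  ∂[v_6,v_8] = [v_8] − [v_6].
This gives a 10×30 integer matrix of rank 9; reducing to Smith normal form yields diagonal entries (1,1,1,1,1,1,1,1,1).

∂_2: C_2 → C_1 acts by ∂[p,q,r] = [q,r] − [p,r] + [p,q]. For instance
  ∂[v_0,v_4,v_7] = [v_4,v_7] − [v_0,v_7] + [v_0,v_4],
  ∂[v_4,v_5,v_9] = [v_5,v_9] − [v_4,v_9] + [v_4,v_5].
This gives a 30×20 integer matrix of rank 20; reducing to Smith normal form yields diagonal entries (1,1,1,1,1,1,1,1,1,1,1,1,1,1,1,1,1,1,1,2).

Reading off H_k = ker ∂_k / im ∂_{k+1}:

  H_2: rank ker ∂_2 − rank ∂_3 = (20 − 20) − 0 = 0, and there is no ∂_3, so H_2 ≅ 0.

H_2 ≅ 0.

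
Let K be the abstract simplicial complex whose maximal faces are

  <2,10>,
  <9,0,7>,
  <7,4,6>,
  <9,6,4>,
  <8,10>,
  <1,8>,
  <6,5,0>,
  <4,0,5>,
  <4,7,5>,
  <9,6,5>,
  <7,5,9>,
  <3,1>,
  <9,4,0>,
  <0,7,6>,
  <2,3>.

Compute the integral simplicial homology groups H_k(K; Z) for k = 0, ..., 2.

Fix the vertex order 0 < 1 < 2 < 3 < 4 < 5 < 6 < 7 < 8 < 9 < 10 and write every simplex with vertices in increasing order. Then dim K = 2 and the simplices of K are:

  0-simplices (11): [0], [1], [2], [3], [4], [5], [6], [7], [8], [9], [10]
  1-simplices (20): [0,4], [0,5], [0,6], [0,7], [0,9], [1,3], [1,8], [2,3], [2,10], [4,5], [4,6], [4,7], [4,9], [5,6], [5,7], [5,9], [6,7], [6,9], [7,9], [8,10]
  2-simplices (10): [0,4,5], [0,4,9], [0,5,6], [0,6,7], [0,7,9], [4,5,7], [4,6,7], [4,6,9], [5,6,9], [5,7,9]

Hence C_0 ≅ Z^11, C_1 ≅ Z^20, C_2 ≅ Z^10.

Boundary ∂_1: C_1 → C_0 sends each edge [p,q] (with p < q) to q − p.
The 11×20 boundary matrix has rank 9 and Smith normal form diag(1,1,1,1,1,1,1,1,1).

Boundary ∂_2: C_2 → C_1 maps a triangle to the signed sum of its edges. For instance
  ∂[0,6,7] = [6,7] − [0,7] + [0,6],
  ∂[4,6,9] = [6,9] − [4,9] + [4,6].
As a 20×10 matrix over Z this has rank 10, with invariant factors (1,1,1,1,1,1,1,1,1,2).

Reading off H_k = ker ∂_k / im ∂_{k+1}:

  H_0: rank C_0 − rank ∂_1 = 11 − 9 = 2, and the invariant factors of ∂_1 are all 1, so H_0 ≅ Z^2.
  H_1: rank ker ∂_1 − rank ∂_2 = (20 − 9) − 10 = 1, and ∂_2 has invariant factor 2 > 1, so H_1 ≅ Z ⊕ Z_2.
  H_2: rank ker ∂_2 − rank ∂_3 = (10 − 10) − 0 = 0, and there is no ∂_3, so H_2 ≅ 0.

H_0 ≅ Z^2,  H_1 ≅ Z ⊕ Z_2,  H_2 = 0.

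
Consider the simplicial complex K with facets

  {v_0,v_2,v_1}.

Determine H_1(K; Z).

Take the total order v_0 < v_1 < v_2 on the vertex set. Then K (dimension 2) consists of the simplices:

  0-simplices (3): [v_0], [v_1], [v_2]
  1-simplices (3): [v_0,v_1], [v_0,v_2], [v_1,v_2]
  2-simplices (1): [v_0,v_1,v_2]

so the chain groups are C_0 ≅ Z^3, C_1 ≅ Z^3, C_2 ≅ Z^1.

Boundary ∂_1: C_1 → C_0 is given by ∂[p,q] = [q] − [p].
This gives a 3×3 integer matrix of rank 2; reducing to Smith normal form yields diagonal entries (1,1).

Boundary ∂_2: C_2 → C_1 sends each 2-simplex [p,q,r] to [q,r] − [p,r] + [p,q]. For instance
  ∂[v_0,v_1,v_2] = [v_1,v_2] − [v_0,v_2] + [v_0,v_1].
This gives a 3×1 integer matrix of rank 1; reducing to Smith normal form yields diagonal entries (1).

Computing H_k = (kernel of ∂_k) / (image of ∂_{k+1}):

  H_1: rank ker ∂_1 − rank ∂_2 = (3 − 2) − 1 = 0, and the invariant factors of ∂_2 are all 1, so H_1 = 0.

(K is a triangulation of the 2-simplex.)

H_1 = 0.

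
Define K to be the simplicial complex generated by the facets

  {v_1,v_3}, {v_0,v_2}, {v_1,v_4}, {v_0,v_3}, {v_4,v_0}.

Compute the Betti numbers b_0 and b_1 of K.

b_0 = 1, b_1 = 1.

Take the total order v_0 < v_1 < v_2 < v_3 < v_4 on the vertex set. Then K (dimension 1) consists of the simplices:

  0-simplices (5): [v_0], [v_1], [v_2], [v_3], [v_4]
  1-simplices (5): [v_0,v_2], [v_0,v_3], [v_0,v_4], [v_1,v_3], [v_1,v_4]

giving chain groups C_0 ≅ Z^5, C_1 ≅ Z^5.

Boundary ∂_1: C_1 → C_0 sends each edge [p,q] (with p < q) to q − p. For instance
  ∂[v_0,v_2] = [v_2] − [v_0].
The 5×5 boundary matrix has rank 4 and Smith normal form diag(1,1,1,1).

Reading off H_k = ker ∂_k / im ∂_{k+1}:

  H_0: rank C_0 − rank ∂_1 = 5 − 4 = 1, and the invariant factors of ∂_1 are all 1, so H_0 ≅ Z.
  H_1: rank ker ∂_1 − rank ∂_2 = (5 − 4) − 0 = 1, and there is no ∂_2, so H_1 ≅ Z.

Hence the Betti numbers are b_0 = 1, b_1 = 1.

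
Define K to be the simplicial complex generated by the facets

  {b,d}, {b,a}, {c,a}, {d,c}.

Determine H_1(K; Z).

H_1 ≅ Z.

We work with the vertex ordering a < b < c < d. The simplices of K, each written with vertices in increasing order, are:

  0-simplices (4): a, b, c, d
  1-simplices (4): ab, ac, bd, cd

Hence C_0 ≅ Z^4, C_1 ≅ Z^4.

Boundary ∂_1: C_1 → C_0 maps an edge to its endpoints' difference, ∂[p,q] = q − p.
The resulting 4×4 matrix has rank 3, and its Smith normal form has invariant factors (1,1,1).

From H_k ≅ ker(∂_k) / im(∂_{k+1}) we obtain:

  H_1: rank ker ∂_1 − rank ∂_2 = (4 − 3) − 0 = 1, and there is no ∂_2, so H_1 = Z.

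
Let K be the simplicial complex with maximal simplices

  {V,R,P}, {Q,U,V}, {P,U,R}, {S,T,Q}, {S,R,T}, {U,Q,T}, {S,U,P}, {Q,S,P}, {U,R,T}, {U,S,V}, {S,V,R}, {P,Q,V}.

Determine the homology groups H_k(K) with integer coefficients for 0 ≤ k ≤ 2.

H_0 ≅ Z,  H_1 ≅ Z/2,  H_2 = 0.

Take the total order P < Q < R < S < T < U < V on the vertex set. Then K (dimension 2) consists of the simplices:

  0-simplices (7): P, Q, R, S, T, U, V
  1-simplices (18): PQ, PR, PS, PU, PV, QS, QT, QU, QV, RS, RT, RU, RV, ST, SU, SV, TU, UV
  2-simplices (12): PQS, PQV, PRU, PRV, PSU, QST, QTU, QUV, RST, RSV, RTU, SUV

so the chain groups are C_0 ≅ Z^7, C_1 ≅ Z^18, C_2 ≅ Z^12.

∂_1: C_1 → C_0 is given by ∂[p,q] = [q] − [p]. For instance
  ∂PQ = Q − P.
The resulting 7×18 matrix has rank 6, and its Smith normal form has invariant factors (1,1,1,1,1,1).

∂_2: C_2 → C_1 maps a triangle to the signed sum of its edges. For instance
  ∂RTU = TU − RU + RT,
  ∂PRU = RU − PU + PR.
The 18×12 boundary matrix has rank 12 and Smith normal form diag(1,1,1,1,1,1,1,1,1,1,1,2).

From H_k ≅ ker(∂_k) / im(∂_{k+1}) we obtain:

  H_0: rank C_0 − rank ∂_1 = 7 − 6 = 1, and the invariant factors of ∂_1 are all 1, so H_0 = Z.
  H_1: rank ker ∂_1 − rank ∂_2 = (18 − 6) − 12 = 0, and ∂_2 has invariant factor 2 > 1, so H_1 = Z/2.
  H_2: rank ker ∂_2 − rank ∂_3 = (12 − 12) − 0 = 0, and there is no ∂_3, so H_2 = 0.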